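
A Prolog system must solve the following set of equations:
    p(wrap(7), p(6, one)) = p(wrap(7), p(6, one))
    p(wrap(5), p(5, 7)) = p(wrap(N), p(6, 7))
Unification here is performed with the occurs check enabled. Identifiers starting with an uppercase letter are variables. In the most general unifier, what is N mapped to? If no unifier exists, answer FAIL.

FAIL

Delete trivial equation p(wrap(7), p(6, one)) = p(wrap(7), p(6, one)).
Decompose p/2: wrap(5) = wrap(N),  p(5, 7) = p(6, 7).
Decompose wrap/1: 5 = N.
Bind N := 5; no other remaining equation mentions N.
Decompose p/2: 5 = 6,  7 = 7.
Clash: constants 5 and 6 differ; no unifier exists.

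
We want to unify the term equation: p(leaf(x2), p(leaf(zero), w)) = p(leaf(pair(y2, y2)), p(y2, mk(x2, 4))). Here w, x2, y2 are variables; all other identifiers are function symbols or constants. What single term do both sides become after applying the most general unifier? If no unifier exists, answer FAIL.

Decompose p/2: leaf(x2) = leaf(pair(y2, y2)),  p(leaf(zero), w) = p(y2, mk(x2, 4)).
Decompose leaf/1: x2 = pair(y2, y2).
Bind x2 := pair(y2, y2); substituting into the remaining equation gives: p(leaf(zero), w) = p(y2, mk(pair(y2, y2), 4)).
Decompose p/2: leaf(zero) = y2,  w = mk(pair(y2, y2), 4).
Bind y2 := leaf(zero); substituting into the remaining equation gives: w = mk(pair(leaf(zero), leaf(zero)), 4). Substituting into the earlier binding gives x2 := pair(leaf(zero), leaf(zero)).
Bind w := mk(pair(leaf(zero), leaf(zero)), 4).
Applying the MGU to either side gives p(leaf(pair(leaf(zero), leaf(zero))), p(leaf(zero), mk(pair(leaf(zero), leaf(zero)), 4))).

p(leaf(pair(leaf(zero), leaf(zero))), p(leaf(zero), mk(pair(leaf(zero), leaf(zero)), 4)))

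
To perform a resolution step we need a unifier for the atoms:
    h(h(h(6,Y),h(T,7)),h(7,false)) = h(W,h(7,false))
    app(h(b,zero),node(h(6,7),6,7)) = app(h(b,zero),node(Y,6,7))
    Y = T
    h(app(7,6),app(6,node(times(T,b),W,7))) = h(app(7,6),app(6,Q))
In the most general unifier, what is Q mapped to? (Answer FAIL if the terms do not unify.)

Decompose h/2: h(h(6,Y),h(T,7)) = W,  h(7,false) = h(7,false).
Bind W := h(h(6,Y),h(T,7)); substituting into the one remaining equation that mentions W gives: h(app(7,6),app(6,node(times(T,b),h(h(6,Y),h(T,7)),7))) = h(app(7,6),app(6,Q)).
Delete trivial equation h(7,false) = h(7,false).
Decompose app/2: h(b,zero) = h(b,zero),  node(h(6,7),6,7) = node(Y,6,7).
Delete trivial equation h(b,zero) = h(b,zero).
Decompose node/3: h(6,7) = Y,  6 = 6,  7 = 7.
Bind Y := h(6,7); substituting into the 2 remaining equations that mention Y gives: h(6,7) = T,  h(app(7,6),app(6,node(times(T,b),h(h(6,h(6,7)),h(T,7)),7))) = h(app(7,6),app(6,Q)). Substituting into the earlier binding gives W := h(h(6,h(6,7)),h(T,7)).
Delete trivial equation 6 = 6.
Delete trivial equation 7 = 7.
Bind T := h(6,7); substituting into the remaining equation gives: h(app(7,6),app(6,node(times(h(6,7),b),h(h(6,h(6,7)),h(h(6,7),7)),7))) = h(app(7,6),app(6,Q)). Substituting into the earlier binding gives W := h(h(6,h(6,7)),h(h(6,7),7)).
Decompose h/2: app(7,6) = app(7,6),  app(6,node(times(h(6,7),b),h(h(6,h(6,7)),h(h(6,7),7)),7)) = app(6,Q).
Delete trivial equation app(7,6) = app(7,6).
Decompose app/2: 6 = 6,  node(times(h(6,7),b),h(h(6,h(6,7)),h(h(6,7),7)),7) = Q.
Delete trivial equation 6 = 6.
Bind Q := node(times(h(6,7),b),h(h(6,h(6,7)),h(h(6,7),7)),7).
MGU = { W ↦ h(h(6,h(6,7)),h(h(6,7),7)), Y ↦ h(6,7), T ↦ h(6,7), Q ↦ node(times(h(6,7),b),h(h(6,h(6,7)),h(h(6,7),7)),7) }, so Q ↦ node(times(h(6,7),b),h(h(6,h(6,7)),h(h(6,7),7)),7).

node(times(h(6,7),b),h(h(6,h(6,7)),h(h(6,7),7)),7)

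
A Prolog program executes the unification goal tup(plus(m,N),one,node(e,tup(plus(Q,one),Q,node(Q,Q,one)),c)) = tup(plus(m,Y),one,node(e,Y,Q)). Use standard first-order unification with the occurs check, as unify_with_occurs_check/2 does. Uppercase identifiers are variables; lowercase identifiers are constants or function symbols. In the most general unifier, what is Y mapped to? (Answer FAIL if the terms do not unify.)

tup(plus(c,one),c,node(c,c,one))

Decompose tup/3: plus(m,N) = plus(m,Y),  one = one,  node(e,tup(plus(Q,one),Q,node(Q,Q,one)),c) = node(e,Y,Q).
Decompose plus/2: m = m,  N = Y.
Delete trivial equation m = m.
Bind N := Y; no other remaining equation mentions N.
Delete trivial equation one = one.
Decompose node/3: e = e,  tup(plus(Q,one),Q,node(Q,Q,one)) = Y,  c = Q.
Delete trivial equation e = e.
Bind Y := tup(plus(Q,one),Q,node(Q,Q,one)); no other remaining equation mentions Y. Substituting into the earlier binding gives N := tup(plus(Q,one),Q,node(Q,Q,one)).
Bind Q := c. Substituting into the earlier bindings gives N := tup(plus(c,one),c,node(c,c,one)), Y := tup(plus(c,one),c,node(c,c,one)).
MGU = { N = tup(plus(c,one),c,node(c,c,one)), Y = tup(plus(c,one),c,node(c,c,one)), Q = c }, so Y = tup(plus(c,one),c,node(c,c,one)).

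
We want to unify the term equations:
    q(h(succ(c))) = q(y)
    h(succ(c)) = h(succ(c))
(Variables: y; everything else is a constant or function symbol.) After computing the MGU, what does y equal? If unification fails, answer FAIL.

Decompose q/1: h(succ(c)) = y.
Bind y := h(succ(c)); no other remaining equation mentions y.
Delete trivial equation h(succ(c)) = h(succ(c)).
MGU = { y ↦ h(succ(c)) }, so y ↦ h(succ(c)).

h(succ(c))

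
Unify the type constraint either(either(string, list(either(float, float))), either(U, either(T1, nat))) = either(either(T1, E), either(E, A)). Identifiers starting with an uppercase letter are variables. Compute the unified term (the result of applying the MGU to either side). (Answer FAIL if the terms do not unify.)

either(either(string, list(either(float, float))), either(list(either(float, float)), either(string, nat)))

Decompose either/2: either(string, list(either(float, float))) = either(T1, E),  either(U, either(T1, nat)) = either(E, A).
Decompose either/2: string = T1,  list(either(float, float)) = E.
Bind T1 := string; substituting into the one remaining equation that mentions T1 gives: either(U, either(string, nat)) = either(E, A).
Bind E := list(either(float, float)); substituting into the remaining equation gives: either(U, either(string, nat)) = either(list(either(float, float)), A).
Decompose either/2: U = list(either(float, float)),  either(string, nat) = A.
Bind U := list(either(float, float)); no other remaining equation mentions U.
Bind A := either(string, nat).
Applying the MGU to either side gives either(either(string, list(either(float, float))), either(list(either(float, float)), either(string, nat))).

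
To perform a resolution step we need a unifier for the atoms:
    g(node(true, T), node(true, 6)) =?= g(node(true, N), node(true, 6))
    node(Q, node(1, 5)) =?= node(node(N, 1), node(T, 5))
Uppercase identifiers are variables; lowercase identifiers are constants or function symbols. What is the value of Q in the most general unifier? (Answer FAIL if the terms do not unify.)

node(1, 1)

Decompose g/2: node(true, T) =?= node(true, N),  node(true, 6) =?= node(true, 6).
Decompose node/2: true =?= true,  T =?= N.
Delete trivial equation true =?= true.
Bind T := N; substituting into the one remaining equation that mentions T gives: node(Q, node(1, 5)) =?= node(node(N, 1), node(N, 5)).
Delete trivial equation node(true, 6) =?= node(true, 6).
Decompose node/2: Q =?= node(N, 1),  node(1, 5) =?= node(N, 5).
Bind Q := node(N, 1); no other remaining equation mentions Q.
Decompose node/2: 1 =?= N,  5 =?= 5.
Bind N := 1; no other remaining equation mentions N. Substituting into the earlier bindings gives T := 1, Q := node(1, 1).
Delete trivial equation 5 =?= 5.
MGU = { T ↦ 1, Q ↦ node(1, 1), N ↦ 1 }, so Q ↦ node(1, 1).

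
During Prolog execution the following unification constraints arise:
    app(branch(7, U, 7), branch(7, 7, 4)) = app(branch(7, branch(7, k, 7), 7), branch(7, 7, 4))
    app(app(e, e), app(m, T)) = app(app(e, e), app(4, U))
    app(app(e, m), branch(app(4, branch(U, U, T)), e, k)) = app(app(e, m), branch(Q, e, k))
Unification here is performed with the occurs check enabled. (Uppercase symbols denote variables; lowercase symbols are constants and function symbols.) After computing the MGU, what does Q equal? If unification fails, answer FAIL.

FAIL

Decompose app/2: branch(7, U, 7) = branch(7, branch(7, k, 7), 7),  branch(7, 7, 4) = branch(7, 7, 4).
Decompose branch/3: 7 = 7,  U = branch(7, k, 7),  7 = 7.
Delete trivial equation 7 = 7.
Bind U := branch(7, k, 7); substituting into the 2 remaining equations that mention U gives: app(app(e, e), app(m, T)) = app(app(e, e), app(4, branch(7, k, 7))),  app(app(e, m), branch(app(4, branch(branch(7, k, 7), branch(7, k, 7), T)), e, k)) = app(app(e, m), branch(Q, e, k)).
Delete trivial equation 7 = 7.
Delete trivial equation branch(7, 7, 4) = branch(7, 7, 4).
Decompose app/2: app(e, e) = app(e, e),  app(m, T) = app(4, branch(7, k, 7)).
Delete trivial equation app(e, e) = app(e, e).
Decompose app/2: m = 4,  T = branch(7, k, 7).
Clash: constants m and 4 differ; no unifier exists.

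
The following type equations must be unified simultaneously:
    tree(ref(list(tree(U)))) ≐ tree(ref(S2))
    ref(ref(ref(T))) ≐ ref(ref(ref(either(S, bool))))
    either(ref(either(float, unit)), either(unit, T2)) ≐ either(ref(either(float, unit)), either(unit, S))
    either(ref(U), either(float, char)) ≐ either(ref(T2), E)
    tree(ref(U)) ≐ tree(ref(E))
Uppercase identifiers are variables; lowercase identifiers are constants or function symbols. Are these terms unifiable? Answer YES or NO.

Decompose tree/1: ref(list(tree(U))) ≐ ref(S2).
Decompose ref/1: list(tree(U)) ≐ S2.
Bind S2 := list(tree(U)); no other remaining equation mentions S2.
Decompose ref/1: ref(ref(T)) ≐ ref(ref(either(S, bool))).
Decompose ref/1: ref(T) ≐ ref(either(S, bool)).
Decompose ref/1: T ≐ either(S, bool).
Bind T := either(S, bool); no other remaining equation mentions T.
Decompose either/2: ref(either(float, unit)) ≐ ref(either(float, unit)),  either(unit, T2) ≐ either(unit, S).
Delete trivial equation ref(either(float, unit)) ≐ ref(either(float, unit)).
Decompose either/2: unit ≐ unit,  T2 ≐ S.
Delete trivial equation unit ≐ unit.
Bind T2 := S; substituting into the one remaining equation that mentions T2 gives: either(ref(U), either(float, char)) ≐ either(ref(S), E).
Decompose either/2: ref(U) ≐ ref(S),  either(float, char) ≐ E.
Decompose ref/1: U ≐ S.
Bind U := S; substituting into the one remaining equation that mentions U gives: tree(ref(S)) ≐ tree(ref(E)). Substituting into the earlier binding gives S2 := list(tree(S)).
Bind E := either(float, char); substituting into the remaining equation gives: tree(ref(S)) ≐ tree(ref(either(float, char))).
Decompose tree/1: ref(S) ≐ ref(either(float, char)).
Decompose ref/1: S ≐ either(float, char).
Bind S := either(float, char). Substituting into the earlier bindings gives S2 := list(tree(either(float, char))), T := either(either(float, char), bool), T2 := either(float, char), U := either(float, char).
No equations remain and no clash or occurs-check failure arose, so a unifier exists.

YES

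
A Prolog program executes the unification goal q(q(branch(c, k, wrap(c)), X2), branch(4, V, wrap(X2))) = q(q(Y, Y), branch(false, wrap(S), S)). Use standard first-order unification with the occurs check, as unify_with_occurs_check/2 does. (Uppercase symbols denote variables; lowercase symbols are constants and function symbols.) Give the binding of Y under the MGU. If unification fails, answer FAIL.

FAIL

Decompose q/2: q(branch(c, k, wrap(c)), X2) = q(Y, Y),  branch(4, V, wrap(X2)) = branch(false, wrap(S), S).
Decompose q/2: branch(c, k, wrap(c)) = Y,  X2 = Y.
Bind Y := branch(c, k, wrap(c)); substituting into the one remaining equation that mentions Y gives: X2 = branch(c, k, wrap(c)).
Bind X2 := branch(c, k, wrap(c)); substituting into the remaining equation gives: branch(4, V, wrap(branch(c, k, wrap(c)))) = branch(false, wrap(S), S).
Decompose branch/3: 4 = false,  V = wrap(S),  wrap(branch(c, k, wrap(c))) = S.
Clash: constants 4 and false differ; no unifier exists.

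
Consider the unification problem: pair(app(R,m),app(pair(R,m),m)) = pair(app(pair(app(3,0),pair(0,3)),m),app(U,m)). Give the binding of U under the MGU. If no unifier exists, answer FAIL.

pair(pair(app(3,0),pair(0,3)),m)

Decompose pair/2: app(R,m) = app(pair(app(3,0),pair(0,3)),m),  app(pair(R,m),m) = app(U,m).
Decompose app/2: R = pair(app(3,0),pair(0,3)),  m = m.
Bind R := pair(app(3,0),pair(0,3)); substituting into the one remaining equation that mentions R gives: app(pair(pair(app(3,0),pair(0,3)),m),m) = app(U,m).
Delete trivial equation m = m.
Decompose app/2: pair(pair(app(3,0),pair(0,3)),m) = U,  m = m.
Bind U := pair(pair(app(3,0),pair(0,3)),m); no other remaining equation mentions U.
Delete trivial equation m = m.
MGU = { R := pair(app(3,0),pair(0,3)), U := pair(pair(app(3,0),pair(0,3)),m) }, so U := pair(pair(app(3,0),pair(0,3)),m).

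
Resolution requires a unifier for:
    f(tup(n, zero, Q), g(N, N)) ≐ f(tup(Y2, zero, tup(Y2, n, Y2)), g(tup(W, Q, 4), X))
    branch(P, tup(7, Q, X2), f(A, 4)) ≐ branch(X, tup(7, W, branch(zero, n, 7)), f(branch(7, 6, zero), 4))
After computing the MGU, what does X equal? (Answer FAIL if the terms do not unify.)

Decompose f/2: tup(n, zero, Q) ≐ tup(Y2, zero, tup(Y2, n, Y2)),  g(N, N) ≐ g(tup(W, Q, 4), X).
Decompose tup/3: n ≐ Y2,  zero ≐ zero,  Q ≐ tup(Y2, n, Y2).
Bind Y2 := n; substituting into the one remaining equation that mentions Y2 gives: Q ≐ tup(n, n, n).
Delete trivial equation zero ≐ zero.
Bind Q := tup(n, n, n); substituting into the remaining equations gives: g(N, N) ≐ g(tup(W, tup(n, n, n), 4), X),  branch(P, tup(7, tup(n, n, n), X2), f(A, 4)) ≐ branch(X, tup(7, W, branch(zero, n, 7)), f(branch(7, 6, zero), 4)).
Decompose g/2: N ≐ tup(W, tup(n, n, n), 4),  N ≐ X.
Bind N := tup(W, tup(n, n, n), 4); substituting into the one remaining equation that mentions N gives: tup(W, tup(n, n, n), 4) ≐ X.
Bind X := tup(W, tup(n, n, n), 4); substituting into the remaining equation gives: branch(P, tup(7, tup(n, n, n), X2), f(A, 4)) ≐ branch(tup(W, tup(n, n, n), 4), tup(7, W, branch(zero, n, 7)), f(branch(7, 6, zero), 4)).
Decompose branch/3: P ≐ tup(W, tup(n, n, n), 4),  tup(7, tup(n, n, n), X2) ≐ tup(7, W, branch(zero, n, 7)),  f(A, 4) ≐ f(branch(7, 6, zero), 4).
Bind P := tup(W, tup(n, n, n), 4); no other remaining equation mentions P.
Decompose tup/3: 7 ≐ 7,  tup(n, n, n) ≐ W,  X2 ≐ branch(zero, n, 7).
Delete trivial equation 7 ≐ 7.
Bind W := tup(n, n, n); no other remaining equation mentions W. Substituting into the earlier bindings gives N := tup(tup(n, n, n), tup(n, n, n), 4), X := tup(tup(n, n, n), tup(n, n, n), 4), P := tup(tup(n, n, n), tup(n, n, n), 4).
Bind X2 := branch(zero, n, 7); no other remaining equation mentions X2.
Decompose f/2: A ≐ branch(7, 6, zero),  4 ≐ 4.
Bind A := branch(7, 6, zero); no other remaining equation mentions A.
Delete trivial equation 4 ≐ 4.
MGU = { Y2 ↦ n, Q ↦ tup(n, n, n), N ↦ tup(tup(n, n, n), tup(n, n, n), 4), X ↦ tup(tup(n, n, n), tup(n, n, n), 4), P ↦ tup(tup(n, n, n), tup(n, n, n), 4), W ↦ tup(n, n, n), X2 ↦ branch(zero, n, 7), A ↦ branch(7, 6, zero) }, so X ↦ tup(tup(n, n, n), tup(n, n, n), 4).

tup(tup(n, n, n), tup(n, n, n), 4)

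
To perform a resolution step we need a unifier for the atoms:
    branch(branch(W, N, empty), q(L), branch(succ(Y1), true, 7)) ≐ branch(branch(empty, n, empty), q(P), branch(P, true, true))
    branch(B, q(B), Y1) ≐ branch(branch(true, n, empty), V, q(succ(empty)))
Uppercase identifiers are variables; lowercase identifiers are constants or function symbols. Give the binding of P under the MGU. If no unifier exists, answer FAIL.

Decompose branch/3: branch(W, N, empty) ≐ branch(empty, n, empty),  q(L) ≐ q(P),  branch(succ(Y1), true, 7) ≐ branch(P, true, true).
Decompose branch/3: W ≐ empty,  N ≐ n,  empty ≐ empty.
Bind W := empty; no other remaining equation mentions W.
Bind N := n; no other remaining equation mentions N.
Delete trivial equation empty ≐ empty.
Decompose q/1: L ≐ P.
Bind L := P; no other remaining equation mentions L.
Decompose branch/3: succ(Y1) ≐ P,  true ≐ true,  7 ≐ true.
Bind P := succ(Y1); no other remaining equation mentions P. Substituting into the earlier binding gives L := succ(Y1).
Delete trivial equation true ≐ true.
Clash: constants 7 and true differ; no unifier exists.

FAIL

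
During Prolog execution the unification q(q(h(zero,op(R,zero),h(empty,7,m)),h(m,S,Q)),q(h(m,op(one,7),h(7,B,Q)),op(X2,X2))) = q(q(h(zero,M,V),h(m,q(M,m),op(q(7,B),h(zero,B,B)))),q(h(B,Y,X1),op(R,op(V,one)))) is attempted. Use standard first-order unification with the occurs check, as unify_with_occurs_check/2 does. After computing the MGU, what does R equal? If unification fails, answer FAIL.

op(h(empty,7,m),one)

Decompose q/2: q(h(zero,op(R,zero),h(empty,7,m)),h(m,S,Q)) = q(h(zero,M,V),h(m,q(M,m),op(q(7,B),h(zero,B,B)))),  q(h(m,op(one,7),h(7,B,Q)),op(X2,X2)) = q(h(B,Y,X1),op(R,op(V,one))).
Decompose q/2: h(zero,op(R,zero),h(empty,7,m)) = h(zero,M,V),  h(m,S,Q) = h(m,q(M,m),op(q(7,B),h(zero,B,B))).
Decompose h/3: zero = zero,  op(R,zero) = M,  h(empty,7,m) = V.
Delete trivial equation zero = zero.
Bind M := op(R,zero); substituting into the one remaining equation that mentions M gives: h(m,S,Q) = h(m,q(op(R,zero),m),op(q(7,B),h(zero,B,B))).
Bind V := h(empty,7,m); substituting into the one remaining equation that mentions V gives: q(h(m,op(one,7),h(7,B,Q)),op(X2,X2)) = q(h(B,Y,X1),op(R,op(h(empty,7,m),one))).
Decompose h/3: m = m,  S = q(op(R,zero),m),  Q = op(q(7,B),h(zero,B,B)).
Delete trivial equation m = m.
Bind S := q(op(R,zero),m); no other remaining equation mentions S.
Bind Q := op(q(7,B),h(zero,B,B)); substituting into the remaining equation gives: q(h(m,op(one,7),h(7,B,op(q(7,B),h(zero,B,B)))),op(X2,X2)) = q(h(B,Y,X1),op(R,op(h(empty,7,m),one))).
Decompose q/2: h(m,op(one,7),h(7,B,op(q(7,B),h(zero,B,B)))) = h(B,Y,X1),  op(X2,X2) = op(R,op(h(empty,7,m),one)).
Decompose h/3: m = B,  op(one,7) = Y,  h(7,B,op(q(7,B),h(zero,B,B))) = X1.
Bind B := m; substituting into the one remaining equation that mentions B gives: h(7,m,op(q(7,m),h(zero,m,m))) = X1. Substituting into the earlier binding gives Q := op(q(7,m),h(zero,m,m)).
Bind Y := op(one,7); no other remaining equation mentions Y.
Bind X1 := h(7,m,op(q(7,m),h(zero,m,m))); no other remaining equation mentions X1.
Decompose op/2: X2 = R,  X2 = op(h(empty,7,m),one).
Bind X2 := R; substituting into the remaining equation gives: R = op(h(empty,7,m),one).
Bind R := op(h(empty,7,m),one). Substituting into the earlier bindings gives M := op(op(h(empty,7,m),one),zero), S := q(op(op(h(empty,7,m),one),zero),m), X2 := op(h(empty,7,m),one).
MGU = { M -> op(op(h(empty,7,m),one),zero), V -> h(empty,7,m), S -> q(op(op(h(empty,7,m),one),zero),m), Q -> op(q(7,m),h(zero,m,m)), B -> m, Y -> op(one,7), X1 -> h(7,m,op(q(7,m),h(zero,m,m))), X2 -> op(h(empty,7,m),one), R -> op(h(empty,7,m),one) }, so R -> op(h(empty,7,m),one).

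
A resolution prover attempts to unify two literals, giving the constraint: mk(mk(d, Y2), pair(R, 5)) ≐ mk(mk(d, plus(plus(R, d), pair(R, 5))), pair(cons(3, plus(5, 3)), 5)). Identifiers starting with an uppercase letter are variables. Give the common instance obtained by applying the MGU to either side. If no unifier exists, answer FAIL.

Decompose mk/2: mk(d, Y2) ≐ mk(d, plus(plus(R, d), pair(R, 5))),  pair(R, 5) ≐ pair(cons(3, plus(5, 3)), 5).
Decompose mk/2: d ≐ d,  Y2 ≐ plus(plus(R, d), pair(R, 5)).
Delete trivial equation d ≐ d.
Bind Y2 := plus(plus(R, d), pair(R, 5)); no other remaining equation mentions Y2.
Decompose pair/2: R ≐ cons(3, plus(5, 3)),  5 ≐ 5.
Bind R := cons(3, plus(5, 3)); no other remaining equation mentions R. Substituting into the earlier binding gives Y2 := plus(plus(cons(3, plus(5, 3)), d), pair(cons(3, plus(5, 3)), 5)).
Delete trivial equation 5 ≐ 5.
Applying the MGU to either side gives mk(mk(d, plus(plus(cons(3, plus(5, 3)), d), pair(cons(3, plus(5, 3)), 5))), pair(cons(3, plus(5, 3)), 5)).

mk(mk(d, plus(plus(cons(3, plus(5, 3)), d), pair(cons(3, plus(5, 3)), 5))), pair(cons(3, plus(5, 3)), 5))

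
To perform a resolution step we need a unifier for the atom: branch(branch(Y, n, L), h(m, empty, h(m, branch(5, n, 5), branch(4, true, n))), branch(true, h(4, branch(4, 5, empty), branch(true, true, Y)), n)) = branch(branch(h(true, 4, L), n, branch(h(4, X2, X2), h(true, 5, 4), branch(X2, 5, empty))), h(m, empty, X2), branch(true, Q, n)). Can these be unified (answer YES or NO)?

YES

Decompose branch/3: branch(Y, n, L) = branch(h(true, 4, L), n, branch(h(4, X2, X2), h(true, 5, 4), branch(X2, 5, empty))),  h(m, empty, h(m, branch(5, n, 5), branch(4, true, n))) = h(m, empty, X2),  branch(true, h(4, branch(4, 5, empty), branch(true, true, Y)), n) = branch(true, Q, n).
Decompose branch/3: Y = h(true, 4, L),  n = n,  L = branch(h(4, X2, X2), h(true, 5, 4), branch(X2, 5, empty)).
Bind Y := h(true, 4, L); substituting into the one remaining equation that mentions Y gives: branch(true, h(4, branch(4, 5, empty), branch(true, true, h(true, 4, L))), n) = branch(true, Q, n).
Delete trivial equation n = n.
Bind L := branch(h(4, X2, X2), h(true, 5, 4), branch(X2, 5, empty)); substituting into the one remaining equation that mentions L gives: branch(true, h(4, branch(4, 5, empty), branch(true, true, h(true, 4, branch(h(4, X2, X2), h(true, 5, 4), branch(X2, 5, empty))))), n) = branch(true, Q, n). Substituting into the earlier binding gives Y := h(true, 4, branch(h(4, X2, X2), h(true, 5, 4), branch(X2, 5, empty))).
Decompose h/3: m = m,  empty = empty,  h(m, branch(5, n, 5), branch(4, true, n)) = X2.
Delete trivial equation m = m.
Delete trivial equation empty = empty.
Bind X2 := h(m, branch(5, n, 5), branch(4, true, n)); substituting into the remaining equation gives: branch(true, h(4, branch(4, 5, empty), branch(true, true, h(true, 4, branch(h(4, h(m, branch(5, n, 5), branch(4, true, n)), h(m, branch(5, n, 5), branch(4, true, n))), h(true, 5, 4), branch(h(m, branch(5, n, 5), branch(4, true, n)), 5, empty))))), n) = branch(true, Q, n). Substituting into the earlier bindings gives Y := h(true, 4, branch(h(4, h(m, branch(5, n, 5), branch(4, true, n)), h(m, branch(5, n, 5), branch(4, true, n))), h(true, 5, 4), branch(h(m, branch(5, n, 5), branch(4, true, n)), 5, empty))), L := branch(h(4, h(m, branch(5, n, 5), branch(4, true, n)), h(m, branch(5, n, 5), branch(4, true, n))), h(true, 5, 4), branch(h(m, branch(5, n, 5), branch(4, true, n)), 5, empty)).
Decompose branch/3: true = true,  h(4, branch(4, 5, empty), branch(true, true, h(true, 4, branch(h(4, h(m, branch(5, n, 5), branch(4, true, n)), h(m, branch(5, n, 5), branch(4, true, n))), h(true, 5, 4), branch(h(m, branch(5, n, 5), branch(4, true, n)), 5, empty))))) = Q,  n = n.
Delete trivial equation true = true.
Bind Q := h(4, branch(4, 5, empty), branch(true, true, h(true, 4, branch(h(4, h(m, branch(5, n, 5), branch(4, true, n)), h(m, branch(5, n, 5), branch(4, true, n))), h(true, 5, 4), branch(h(m, branch(5, n, 5), branch(4, true, n)), 5, empty))))); no other remaining equation mentions Q.
Delete trivial equation n = n.
No equations remain and no clash or occurs-check failure arose, so a unifier exists.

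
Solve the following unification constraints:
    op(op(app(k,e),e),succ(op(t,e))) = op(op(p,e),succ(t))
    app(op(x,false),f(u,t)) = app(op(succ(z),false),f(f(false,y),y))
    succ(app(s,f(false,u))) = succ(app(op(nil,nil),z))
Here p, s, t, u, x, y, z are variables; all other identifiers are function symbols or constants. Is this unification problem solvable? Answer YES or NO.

NO

Decompose op/2: op(app(k,e),e) = op(p,e),  succ(op(t,e)) = succ(t).
Decompose op/2: app(k,e) = p,  e = e.
Bind p := app(k,e); no other remaining equation mentions p.
Delete trivial equation e = e.
Decompose succ/1: op(t,e) = t.
Occurs check fails: t occurs in op(t,e); the equation t = op(t,e) has no finite solution.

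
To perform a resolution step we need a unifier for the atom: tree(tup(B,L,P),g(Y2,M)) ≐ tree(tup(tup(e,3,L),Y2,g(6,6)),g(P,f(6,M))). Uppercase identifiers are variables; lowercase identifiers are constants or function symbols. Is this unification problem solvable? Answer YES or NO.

NO

Decompose tree/2: tup(B,L,P) ≐ tup(tup(e,3,L),Y2,g(6,6)),  g(Y2,M) ≐ g(P,f(6,M)).
Decompose tup/3: B ≐ tup(e,3,L),  L ≐ Y2,  P ≐ g(6,6).
Bind B := tup(e,3,L); no other remaining equation mentions B.
Bind L := Y2; no other remaining equation mentions L. Substituting into the earlier binding gives B := tup(e,3,Y2).
Bind P := g(6,6); substituting into the remaining equation gives: g(Y2,M) ≐ g(g(6,6),f(6,M)).
Decompose g/2: Y2 ≐ g(6,6),  M ≐ f(6,M).
Bind Y2 := g(6,6); no other remaining equation mentions Y2. Substituting into the earlier bindings gives B := tup(e,3,g(6,6)), L := g(6,6).
Occurs check fails: M occurs in f(6,M); the equation M ≐ f(6,M) has no finite solution.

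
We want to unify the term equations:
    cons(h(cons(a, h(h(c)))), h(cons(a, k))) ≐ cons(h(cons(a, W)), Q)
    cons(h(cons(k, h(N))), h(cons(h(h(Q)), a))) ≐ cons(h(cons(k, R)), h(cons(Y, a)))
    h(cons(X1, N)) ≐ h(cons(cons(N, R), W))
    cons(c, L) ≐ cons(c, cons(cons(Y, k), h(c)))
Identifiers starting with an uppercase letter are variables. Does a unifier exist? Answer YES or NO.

YES

Decompose cons/2: h(cons(a, h(h(c)))) ≐ h(cons(a, W)),  h(cons(a, k)) ≐ Q.
Decompose h/1: cons(a, h(h(c))) ≐ cons(a, W).
Decompose cons/2: a ≐ a,  h(h(c)) ≐ W.
Delete trivial equation a ≐ a.
Bind W := h(h(c)); substituting into the one remaining equation that mentions W gives: h(cons(X1, N)) ≐ h(cons(cons(N, R), h(h(c)))).
Bind Q := h(cons(a, k)); substituting into the one remaining equation that mentions Q gives: cons(h(cons(k, h(N))), h(cons(h(h(h(cons(a, k)))), a))) ≐ cons(h(cons(k, R)), h(cons(Y, a))).
Decompose cons/2: h(cons(k, h(N))) ≐ h(cons(k, R)),  h(cons(h(h(h(cons(a, k)))), a)) ≐ h(cons(Y, a)).
Decompose h/1: cons(k, h(N)) ≐ cons(k, R).
Decompose cons/2: k ≐ k,  h(N) ≐ R.
Delete trivial equation k ≐ k.
Bind R := h(N); substituting into the one remaining equation that mentions R gives: h(cons(X1, N)) ≐ h(cons(cons(N, h(N)), h(h(c)))).
Decompose h/1: cons(h(h(h(cons(a, k)))), a) ≐ cons(Y, a).
Decompose cons/2: h(h(h(cons(a, k)))) ≐ Y,  a ≐ a.
Bind Y := h(h(h(cons(a, k)))); substituting into the one remaining equation that mentions Y gives: cons(c, L) ≐ cons(c, cons(cons(h(h(h(cons(a, k)))), k), h(c))).
Delete trivial equation a ≐ a.
Decompose h/1: cons(X1, N) ≐ cons(cons(N, h(N)), h(h(c))).
Decompose cons/2: X1 ≐ cons(N, h(N)),  N ≐ h(h(c)).
Bind X1 := cons(N, h(N)); no other remaining equation mentions X1.
Bind N := h(h(c)); no other remaining equation mentions N. Substituting into the earlier bindings gives R := h(h(h(c))), X1 := cons(h(h(c)), h(h(h(c)))).
Decompose cons/2: c ≐ c,  L ≐ cons(cons(h(h(h(cons(a, k)))), k), h(c)).
Delete trivial equation c ≐ c.
Bind L := cons(cons(h(h(h(cons(a, k)))), k), h(c)).
No equations remain and no clash or occurs-check failure arose, so a unifier exists.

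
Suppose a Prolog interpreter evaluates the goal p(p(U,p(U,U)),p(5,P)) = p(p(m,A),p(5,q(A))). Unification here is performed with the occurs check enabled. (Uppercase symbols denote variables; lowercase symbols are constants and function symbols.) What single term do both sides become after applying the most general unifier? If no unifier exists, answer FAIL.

Decompose p/2: p(U,p(U,U)) = p(m,A),  p(5,P) = p(5,q(A)).
Decompose p/2: U = m,  p(U,U) = A.
Bind U := m; substituting into the one remaining equation that mentions U gives: p(m,m) = A.
Bind A := p(m,m); substituting into the remaining equation gives: p(5,P) = p(5,q(p(m,m))).
Decompose p/2: 5 = 5,  P = q(p(m,m)).
Delete trivial equation 5 = 5.
Bind P := q(p(m,m)).
Applying the MGU to either side gives p(p(m,p(m,m)),p(5,q(p(m,m)))).

p(p(m,p(m,m)),p(5,q(p(m,m))))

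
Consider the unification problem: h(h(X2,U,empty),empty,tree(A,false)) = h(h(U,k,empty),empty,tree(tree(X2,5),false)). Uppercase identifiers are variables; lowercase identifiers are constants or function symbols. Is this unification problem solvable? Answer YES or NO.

Decompose h/3: h(X2,U,empty) = h(U,k,empty),  empty = empty,  tree(A,false) = tree(tree(X2,5),false).
Decompose h/3: X2 = U,  U = k,  empty = empty.
Bind X2 := U; substituting into the one remaining equation that mentions X2 gives: tree(A,false) = tree(tree(U,5),false).
Bind U := k; substituting into the one remaining equation that mentions U gives: tree(A,false) = tree(tree(k,5),false). Substituting into the earlier binding gives X2 := k.
Delete trivial equation empty = empty.
Delete trivial equation empty = empty.
Decompose tree/2: A = tree(k,5),  false = false.
Bind A := tree(k,5); no other remaining equation mentions A.
Delete trivial equation false = false.
No equations remain and no clash or occurs-check failure arose, so a unifier exists.

YES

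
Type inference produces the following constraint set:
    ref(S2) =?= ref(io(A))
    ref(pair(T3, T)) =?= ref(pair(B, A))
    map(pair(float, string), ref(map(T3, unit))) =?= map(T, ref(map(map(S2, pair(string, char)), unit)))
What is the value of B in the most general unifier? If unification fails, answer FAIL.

map(io(pair(float, string)), pair(string, char))

Decompose ref/1: S2 =?= io(A).
Bind S2 := io(A); substituting into the one remaining equation that mentions S2 gives: map(pair(float, string), ref(map(T3, unit))) =?= map(T, ref(map(map(io(A), pair(string, char)), unit))).
Decompose ref/1: pair(T3, T) =?= pair(B, A).
Decompose pair/2: T3 =?= B,  T =?= A.
Bind T3 := B; substituting into the one remaining equation that mentions T3 gives: map(pair(float, string), ref(map(B, unit))) =?= map(T, ref(map(map(io(A), pair(string, char)), unit))).
Bind T := A; substituting into the remaining equation gives: map(pair(float, string), ref(map(B, unit))) =?= map(A, ref(map(map(io(A), pair(string, char)), unit))).
Decompose map/2: pair(float, string) =?= A,  ref(map(B, unit)) =?= ref(map(map(io(A), pair(string, char)), unit)).
Bind A := pair(float, string); substituting into the remaining equation gives: ref(map(B, unit)) =?= ref(map(map(io(pair(float, string)), pair(string, char)), unit)). Substituting into the earlier bindings gives S2 := io(pair(float, string)), T := pair(float, string).
Decompose ref/1: map(B, unit) =?= map(map(io(pair(float, string)), pair(string, char)), unit).
Decompose map/2: B =?= map(io(pair(float, string)), pair(string, char)),  unit =?= unit.
Bind B := map(io(pair(float, string)), pair(string, char)); no other remaining equation mentions B. Substituting into the earlier binding gives T3 := map(io(pair(float, string)), pair(string, char)).
Delete trivial equation unit =?= unit.
MGU = { S2 ↦ io(pair(float, string)), T3 ↦ map(io(pair(float, string)), pair(string, char)), T ↦ pair(float, string), A ↦ pair(float, string), B ↦ map(io(pair(float, string)), pair(string, char)) }, so B ↦ map(io(pair(float, string)), pair(string, char)).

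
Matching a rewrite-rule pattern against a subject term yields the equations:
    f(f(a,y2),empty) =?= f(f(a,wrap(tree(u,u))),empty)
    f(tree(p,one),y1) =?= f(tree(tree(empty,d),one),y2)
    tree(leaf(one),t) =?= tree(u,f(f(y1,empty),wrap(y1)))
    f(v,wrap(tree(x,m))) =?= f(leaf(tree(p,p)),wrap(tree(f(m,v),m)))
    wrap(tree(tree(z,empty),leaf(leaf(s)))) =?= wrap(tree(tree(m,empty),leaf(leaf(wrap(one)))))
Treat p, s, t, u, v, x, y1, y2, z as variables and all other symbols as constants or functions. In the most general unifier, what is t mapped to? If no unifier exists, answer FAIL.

Decompose f/2: f(a,y2) =?= f(a,wrap(tree(u,u))),  empty =?= empty.
Decompose f/2: a =?= a,  y2 =?= wrap(tree(u,u)).
Delete trivial equation a =?= a.
Bind y2 := wrap(tree(u,u)); substituting into the one remaining equation that mentions y2 gives: f(tree(p,one),y1) =?= f(tree(tree(empty,d),one),wrap(tree(u,u))).
Delete trivial equation empty =?= empty.
Decompose f/2: tree(p,one) =?= tree(tree(empty,d),one),  y1 =?= wrap(tree(u,u)).
Decompose tree/2: p =?= tree(empty,d),  one =?= one.
Bind p := tree(empty,d); substituting into the one remaining equation that mentions p gives: f(v,wrap(tree(x,m))) =?= f(leaf(tree(tree(empty,d),tree(empty,d))),wrap(tree(f(m,v),m))).
Delete trivial equation one =?= one.
Bind y1 := wrap(tree(u,u)); substituting into the one remaining equation that mentions y1 gives: tree(leaf(one),t) =?= tree(u,f(f(wrap(tree(u,u)),empty),wrap(wrap(tree(u,u))))).
Decompose tree/2: leaf(one) =?= u,  t =?= f(f(wrap(tree(u,u)),empty),wrap(wrap(tree(u,u)))).
Bind u := leaf(one); substituting into the one remaining equation that mentions u gives: t =?= f(f(wrap(tree(leaf(one),leaf(one))),empty),wrap(wrap(tree(leaf(one),leaf(one))))). Substituting into the earlier bindings gives y2 := wrap(tree(leaf(one),leaf(one))), y1 := wrap(tree(leaf(one),leaf(one))).
Bind t := f(f(wrap(tree(leaf(one),leaf(one))),empty),wrap(wrap(tree(leaf(one),leaf(one))))); no other remaining equation mentions t.
Decompose f/2: v =?= leaf(tree(tree(empty,d),tree(empty,d))),  wrap(tree(x,m)) =?= wrap(tree(f(m,v),m)).
Bind v := leaf(tree(tree(empty,d),tree(empty,d))); substituting into the one remaining equation that mentions v gives: wrap(tree(x,m)) =?= wrap(tree(f(m,leaf(tree(tree(empty,d),tree(empty,d)))),m)).
Decompose wrap/1: tree(x,m) =?= tree(f(m,leaf(tree(tree(empty,d),tree(empty,d)))),m).
Decompose tree/2: x =?= f(m,leaf(tree(tree(empty,d),tree(empty,d)))),  m =?= m.
Bind x := f(m,leaf(tree(tree(empty,d),tree(empty,d)))); no other remaining equation mentions x.
Delete trivial equation m =?= m.
Decompose wrap/1: tree(tree(z,empty),leaf(leaf(s))) =?= tree(tree(m,empty),leaf(leaf(wrap(one)))).
Decompose tree/2: tree(z,empty) =?= tree(m,empty),  leaf(leaf(s)) =?= leaf(leaf(wrap(one))).
Decompose tree/2: z =?= m,  empty =?= empty.
Bind z := m; no other remaining equation mentions z.
Delete trivial equation empty =?= empty.
Decompose leaf/1: leaf(s) =?= leaf(wrap(one)).
Decompose leaf/1: s =?= wrap(one).
Bind s := wrap(one).
MGU = { y2 -> wrap(tree(leaf(one),leaf(one))), p -> tree(empty,d), y1 -> wrap(tree(leaf(one),leaf(one))), u -> leaf(one), t -> f(f(wrap(tree(leaf(one),leaf(one))),empty),wrap(wrap(tree(leaf(one),leaf(one))))), v -> leaf(tree(tree(empty,d),tree(empty,d))), x -> f(m,leaf(tree(tree(empty,d),tree(empty,d)))), z -> m, s -> wrap(one) }, so t -> f(f(wrap(tree(leaf(one),leaf(one))),empty),wrap(wrap(tree(leaf(one),leaf(one))))).

f(f(wrap(tree(leaf(one),leaf(one))),empty),wrap(wrap(tree(leaf(one),leaf(one)))))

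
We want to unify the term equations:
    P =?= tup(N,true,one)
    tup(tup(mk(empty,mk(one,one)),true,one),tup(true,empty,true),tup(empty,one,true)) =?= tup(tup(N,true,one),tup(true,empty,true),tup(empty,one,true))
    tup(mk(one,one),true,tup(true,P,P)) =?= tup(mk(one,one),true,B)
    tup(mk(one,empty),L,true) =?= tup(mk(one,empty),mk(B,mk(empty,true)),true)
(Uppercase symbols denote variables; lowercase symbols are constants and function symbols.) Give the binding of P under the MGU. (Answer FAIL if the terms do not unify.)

tup(mk(empty,mk(one,one)),true,one)

Bind P := tup(N,true,one); substituting into the one remaining equation that mentions P gives: tup(mk(one,one),true,tup(true,tup(N,true,one),tup(N,true,one))) =?= tup(mk(one,one),true,B).
Decompose tup/3: tup(mk(empty,mk(one,one)),true,one) =?= tup(N,true,one),  tup(true,empty,true) =?= tup(true,empty,true),  tup(empty,one,true) =?= tup(empty,one,true).
Decompose tup/3: mk(empty,mk(one,one)) =?= N,  true =?= true,  one =?= one.
Bind N := mk(empty,mk(one,one)); substituting into the one remaining equation that mentions N gives: tup(mk(one,one),true,tup(true,tup(mk(empty,mk(one,one)),true,one),tup(mk(empty,mk(one,one)),true,one))) =?= tup(mk(one,one),true,B). Substituting into the earlier binding gives P := tup(mk(empty,mk(one,one)),true,one).
Delete trivial equation true =?= true.
Delete trivial equation one =?= one.
Delete trivial equation tup(true,empty,true) =?= tup(true,empty,true).
Delete trivial equation tup(empty,one,true) =?= tup(empty,one,true).
Decompose tup/3: mk(one,one) =?= mk(one,one),  true =?= true,  tup(true,tup(mk(empty,mk(one,one)),true,one),tup(mk(empty,mk(one,one)),true,one)) =?= B.
Delete trivial equation mk(one,one) =?= mk(one,one).
Delete trivial equation true =?= true.
Bind B := tup(true,tup(mk(empty,mk(one,one)),true,one),tup(mk(empty,mk(one,one)),true,one)); substituting into the remaining equation gives: tup(mk(one,empty),L,true) =?= tup(mk(one,empty),mk(tup(true,tup(mk(empty,mk(one,one)),true,one),tup(mk(empty,mk(one,one)),true,one)),mk(empty,true)),true).
Decompose tup/3: mk(one,empty) =?= mk(one,empty),  L =?= mk(tup(true,tup(mk(empty,mk(one,one)),true,one),tup(mk(empty,mk(one,one)),true,one)),mk(empty,true)),  true =?= true.
Delete trivial equation mk(one,empty) =?= mk(one,empty).
Bind L := mk(tup(true,tup(mk(empty,mk(one,one)),true,one),tup(mk(empty,mk(one,one)),true,one)),mk(empty,true)); no other remaining equation mentions L.
Delete trivial equation true =?= true.
MGU = { P := tup(mk(empty,mk(one,one)),true,one), N := mk(empty,mk(one,one)), B := tup(true,tup(mk(empty,mk(one,one)),true,one),tup(mk(empty,mk(one,one)),true,one)), L := mk(tup(true,tup(mk(empty,mk(one,one)),true,one),tup(mk(empty,mk(one,one)),true,one)),mk(empty,true)) }, so P := tup(mk(empty,mk(one,one)),true,one).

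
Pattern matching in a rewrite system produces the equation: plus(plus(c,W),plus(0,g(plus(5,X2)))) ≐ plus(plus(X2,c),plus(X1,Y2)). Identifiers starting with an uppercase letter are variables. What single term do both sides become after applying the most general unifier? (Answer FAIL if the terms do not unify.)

Decompose plus/2: plus(c,W) ≐ plus(X2,c),  plus(0,g(plus(5,X2))) ≐ plus(X1,Y2).
Decompose plus/2: c ≐ X2,  W ≐ c.
Bind X2 := c; substituting into the one remaining equation that mentions X2 gives: plus(0,g(plus(5,c))) ≐ plus(X1,Y2).
Bind W := c; no other remaining equation mentions W.
Decompose plus/2: 0 ≐ X1,  g(plus(5,c)) ≐ Y2.
Bind X1 := 0; no other remaining equation mentions X1.
Bind Y2 := g(plus(5,c)).
Applying the MGU to either side gives plus(plus(c,c),plus(0,g(plus(5,c)))).

plus(plus(c,c),plus(0,g(plus(5,c))))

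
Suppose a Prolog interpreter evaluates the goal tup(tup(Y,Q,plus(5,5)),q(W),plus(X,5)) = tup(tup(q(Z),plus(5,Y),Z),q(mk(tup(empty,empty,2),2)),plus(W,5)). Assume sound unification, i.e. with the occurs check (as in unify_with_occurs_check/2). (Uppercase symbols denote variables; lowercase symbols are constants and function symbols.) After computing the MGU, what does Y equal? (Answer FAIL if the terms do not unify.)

Decompose tup/3: tup(Y,Q,plus(5,5)) = tup(q(Z),plus(5,Y),Z),  q(W) = q(mk(tup(empty,empty,2),2)),  plus(X,5) = plus(W,5).
Decompose tup/3: Y = q(Z),  Q = plus(5,Y),  plus(5,5) = Z.
Bind Y := q(Z); substituting into the one remaining equation that mentions Y gives: Q = plus(5,q(Z)).
Bind Q := plus(5,q(Z)); no other remaining equation mentions Q.
Bind Z := plus(5,5); no other remaining equation mentions Z. Substituting into the earlier bindings gives Y := q(plus(5,5)), Q := plus(5,q(plus(5,5))).
Decompose q/1: W = mk(tup(empty,empty,2),2).
Bind W := mk(tup(empty,empty,2),2); substituting into the remaining equation gives: plus(X,5) = plus(mk(tup(empty,empty,2),2),5).
Decompose plus/2: X = mk(tup(empty,empty,2),2),  5 = 5.
Bind X := mk(tup(empty,empty,2),2); no other remaining equation mentions X.
Delete trivial equation 5 = 5.
MGU = { Y ↦ q(plus(5,5)), Q ↦ plus(5,q(plus(5,5))), Z ↦ plus(5,5), W ↦ mk(tup(empty,empty,2),2), X ↦ mk(tup(empty,empty,2),2) }, so Y ↦ q(plus(5,5)).

q(plus(5,5))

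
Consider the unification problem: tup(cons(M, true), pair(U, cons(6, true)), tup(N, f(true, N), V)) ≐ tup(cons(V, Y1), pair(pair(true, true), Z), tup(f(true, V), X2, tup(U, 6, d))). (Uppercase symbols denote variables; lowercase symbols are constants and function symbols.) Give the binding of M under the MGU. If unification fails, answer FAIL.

tup(pair(true, true), 6, d)

Decompose tup/3: cons(M, true) ≐ cons(V, Y1),  pair(U, cons(6, true)) ≐ pair(pair(true, true), Z),  tup(N, f(true, N), V) ≐ tup(f(true, V), X2, tup(U, 6, d)).
Decompose cons/2: M ≐ V,  true ≐ Y1.
Bind M := V; no other remaining equation mentions M.
Bind Y1 := true; no other remaining equation mentions Y1.
Decompose pair/2: U ≐ pair(true, true),  cons(6, true) ≐ Z.
Bind U := pair(true, true); substituting into the one remaining equation that mentions U gives: tup(N, f(true, N), V) ≐ tup(f(true, V), X2, tup(pair(true, true), 6, d)).
Bind Z := cons(6, true); no other remaining equation mentions Z.
Decompose tup/3: N ≐ f(true, V),  f(true, N) ≐ X2,  V ≐ tup(pair(true, true), 6, d).
Bind N := f(true, V); substituting into the one remaining equation that mentions N gives: f(true, f(true, V)) ≐ X2.
Bind X2 := f(true, f(true, V)); no other remaining equation mentions X2.
Bind V := tup(pair(true, true), 6, d). Substituting into the earlier bindings gives M := tup(pair(true, true), 6, d), N := f(true, tup(pair(true, true), 6, d)), X2 := f(true, f(true, tup(pair(true, true), 6, d))).
MGU = { M ↦ tup(pair(true, true), 6, d), Y1 ↦ true, U ↦ pair(true, true), Z ↦ cons(6, true), N ↦ f(true, tup(pair(true, true), 6, d)), X2 ↦ f(true, f(true, tup(pair(true, true), 6, d))), V ↦ tup(pair(true, true), 6, d) }, so M ↦ tup(pair(true, true), 6, d).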